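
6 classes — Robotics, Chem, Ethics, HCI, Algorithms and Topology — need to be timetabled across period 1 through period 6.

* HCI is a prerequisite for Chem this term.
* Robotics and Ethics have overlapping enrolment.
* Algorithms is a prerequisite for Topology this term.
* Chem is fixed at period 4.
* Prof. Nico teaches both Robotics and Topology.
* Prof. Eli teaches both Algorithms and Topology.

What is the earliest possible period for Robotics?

Robotics at period 1 is achievable: Chem in period 4, Robotics in period 1, HCI in period 1, Topology in period 2, Ethics in period 2, Algorithms in period 1.

period 1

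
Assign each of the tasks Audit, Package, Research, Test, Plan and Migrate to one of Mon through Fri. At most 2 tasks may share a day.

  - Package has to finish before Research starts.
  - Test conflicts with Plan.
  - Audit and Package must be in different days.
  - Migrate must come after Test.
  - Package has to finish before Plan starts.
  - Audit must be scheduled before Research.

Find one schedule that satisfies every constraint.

Migrate in Wed; Package in Mon; Test in Mon; Research in Wed; Audit in Tue; Plan in Tue

Checking: Test(Mon) before Migrate(Wed); Package(Mon) before Research(Wed); Package(Mon) before Plan(Tue); Audit(Tue) before Research(Wed); Audit(Tue) != Package(Mon); Test(Mon) != Plan(Tue); max 2 per day (cap 2).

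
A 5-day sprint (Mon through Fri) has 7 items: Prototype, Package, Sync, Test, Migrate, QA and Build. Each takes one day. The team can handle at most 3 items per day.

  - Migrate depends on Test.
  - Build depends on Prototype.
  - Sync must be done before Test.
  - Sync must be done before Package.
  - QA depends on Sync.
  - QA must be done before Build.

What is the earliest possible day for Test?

Precedence pushes Test to at least Tue; downstream work caps Test at Thu.
Test at Tue is achievable: Prototype=Mon; QA=Tue; Sync=Mon; Package=Tue; Build=Wed; Test=Tue; Migrate=Wed.

Tue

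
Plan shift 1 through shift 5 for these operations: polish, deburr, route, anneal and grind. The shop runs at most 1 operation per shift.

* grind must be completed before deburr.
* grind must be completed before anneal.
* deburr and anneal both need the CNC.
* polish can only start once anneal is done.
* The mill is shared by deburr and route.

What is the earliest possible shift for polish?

shift 3

Precedence pushes polish to at least shift 3.
polish at shift 3 is achievable: anneal=shift 2, deburr=shift 4, polish=shift 3, grind=shift 1, route=shift 5.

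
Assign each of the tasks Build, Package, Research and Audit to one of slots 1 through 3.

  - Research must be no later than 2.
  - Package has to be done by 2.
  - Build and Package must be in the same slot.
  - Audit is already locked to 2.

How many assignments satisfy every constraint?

4

Enumerating: Research in 1; Build in 1; Package in 1; Audit in 2 | Research -> 2, Build -> 1, Audit -> 2, Package -> 1 | Build -> 2; Research -> 1; Package -> 2; Audit -> 2 | Build -> 2; Research -> 2; Audit -> 2; Package -> 2.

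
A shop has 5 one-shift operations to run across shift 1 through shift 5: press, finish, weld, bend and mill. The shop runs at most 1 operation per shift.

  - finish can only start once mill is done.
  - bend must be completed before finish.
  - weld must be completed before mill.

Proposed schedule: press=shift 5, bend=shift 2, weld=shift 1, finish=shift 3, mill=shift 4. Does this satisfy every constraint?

Invalid. finish can only start once mill is done.

The shop runs at most 1 operation per shift — holds.
weld must be completed before mill — holds.
finish can only start once mill is done — violated.
bend must be completed before finish — holds.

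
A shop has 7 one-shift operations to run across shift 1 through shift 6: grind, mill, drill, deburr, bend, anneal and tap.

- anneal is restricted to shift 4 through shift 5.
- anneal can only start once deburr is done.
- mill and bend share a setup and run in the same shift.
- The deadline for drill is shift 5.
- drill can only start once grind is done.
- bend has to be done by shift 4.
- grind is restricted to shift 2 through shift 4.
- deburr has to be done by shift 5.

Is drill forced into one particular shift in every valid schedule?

drill can be shift 3 (e.g. bend=shift 1, anneal=shift 4, grind=shift 2, drill=shift 3, mill=shift 1, deburr=shift 1, tap=shift 1) or shift 4 (e.g. mill -> shift 1, tap -> shift 1, grind -> shift 2, bend -> shift 1, drill -> shift 4, anneal -> shift 4, deburr -> shift 1).

No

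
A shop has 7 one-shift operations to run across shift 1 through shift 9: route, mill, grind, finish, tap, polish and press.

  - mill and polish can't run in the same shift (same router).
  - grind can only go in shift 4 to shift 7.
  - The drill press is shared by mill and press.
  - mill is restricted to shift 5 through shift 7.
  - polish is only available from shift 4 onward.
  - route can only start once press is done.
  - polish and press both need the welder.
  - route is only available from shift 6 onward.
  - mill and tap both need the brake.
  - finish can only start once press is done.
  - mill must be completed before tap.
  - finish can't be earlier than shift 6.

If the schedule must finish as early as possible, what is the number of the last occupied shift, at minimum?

6

The precedence chain requires at least 2 distinct shifts.
route can't be placed before shift 6, so the schedule must run through at least shift 6.
6 works (last occupied shift: shift 6): for example grind -> shift 4, mill -> shift 5, polish -> shift 4, tap -> shift 6, press -> shift 1, route -> shift 6, finish -> shift 6.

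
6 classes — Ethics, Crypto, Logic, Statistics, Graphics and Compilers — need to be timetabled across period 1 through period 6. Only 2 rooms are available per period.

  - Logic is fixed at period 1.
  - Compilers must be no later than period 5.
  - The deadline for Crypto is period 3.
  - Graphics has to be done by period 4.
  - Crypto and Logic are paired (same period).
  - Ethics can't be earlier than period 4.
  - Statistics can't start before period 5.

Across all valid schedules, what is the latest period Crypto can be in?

period 1

Crypto's own window allows nothing later than period 3; Crypto must be in the same period as Logic, which can't be after period 1, so Crypto is at most period 1.
Crypto at period 1 is achievable: Graphics in period 2, Compilers in period 2, Crypto in period 1, Logic in period 1, Ethics in period 4, Statistics in period 5.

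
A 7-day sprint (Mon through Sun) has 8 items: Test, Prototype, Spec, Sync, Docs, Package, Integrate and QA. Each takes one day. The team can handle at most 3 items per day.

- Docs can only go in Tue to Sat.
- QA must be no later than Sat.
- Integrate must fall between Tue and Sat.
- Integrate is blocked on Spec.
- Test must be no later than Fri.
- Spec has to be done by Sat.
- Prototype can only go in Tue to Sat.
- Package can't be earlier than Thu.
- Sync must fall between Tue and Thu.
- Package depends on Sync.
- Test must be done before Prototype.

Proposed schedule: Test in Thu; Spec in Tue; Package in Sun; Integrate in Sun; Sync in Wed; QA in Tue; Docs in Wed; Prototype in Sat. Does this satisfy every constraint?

No. Integrate must fall between Tue and Sat is not satisfied.

Test must be no later than Fri — holds.
QA must be no later than Sat — holds.
The team can handle at most 3 items per day — holds.
Sync must fall between Tue and Thu — holds.
Spec has to be done by Sat — holds.
Prototype can only go in Tue to Sat — holds.
Test must be done before Prototype — holds.
Integrate is blocked on Spec — holds.
Docs can only go in Tue to Sat — holds.
Package depends on Sync — holds.
Integrate must fall between Tue and Sat — violated.
Package can't be earlier than Thu — holds.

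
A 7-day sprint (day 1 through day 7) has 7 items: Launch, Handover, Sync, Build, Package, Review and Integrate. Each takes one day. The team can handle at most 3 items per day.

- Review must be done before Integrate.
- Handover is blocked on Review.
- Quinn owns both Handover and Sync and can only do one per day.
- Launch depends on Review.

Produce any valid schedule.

Launch in day 2; Sync in day 1; Integrate in day 2; Build in day 1; Package in day 3; Review in day 1; Handover in day 2

Checking: Review(day 1) before Handover(day 2); Review(day 1) before Launch(day 2); Review(day 1) before Integrate(day 2); Handover(day 2) != Sync(day 1); max 3 per day (cap 3).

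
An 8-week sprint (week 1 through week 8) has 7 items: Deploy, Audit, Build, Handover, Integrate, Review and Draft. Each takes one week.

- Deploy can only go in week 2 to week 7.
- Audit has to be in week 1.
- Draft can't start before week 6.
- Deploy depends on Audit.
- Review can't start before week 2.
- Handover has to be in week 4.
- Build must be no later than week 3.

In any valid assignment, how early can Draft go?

Draft is available from week 6.
Draft at week 6 is achievable: Build=week 1, Draft=week 6, Review=week 2, Audit=week 1, Integrate=week 1, Handover=week 4, Deploy=week 2.

week 6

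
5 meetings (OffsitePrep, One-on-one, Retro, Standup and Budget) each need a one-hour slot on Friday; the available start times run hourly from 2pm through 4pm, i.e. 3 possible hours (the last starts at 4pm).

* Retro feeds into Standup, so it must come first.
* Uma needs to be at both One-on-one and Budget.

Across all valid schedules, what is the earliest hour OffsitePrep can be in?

OffsitePrep at 2pm is achievable: One-on-one=2pm; Budget=3pm; Standup=3pm; OffsitePrep=2pm; Retro=2pm.

2pm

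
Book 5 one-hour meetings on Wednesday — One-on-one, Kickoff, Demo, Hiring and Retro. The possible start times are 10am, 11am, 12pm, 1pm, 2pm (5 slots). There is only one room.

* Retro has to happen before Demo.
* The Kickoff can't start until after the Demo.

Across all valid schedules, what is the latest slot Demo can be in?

Precedence pushes Demo to at least 11am; downstream work caps Demo at 1pm.
Demo at 1pm is achievable: Demo in 1pm, Kickoff in 2pm, Hiring in 12pm, Retro in 10am, One-on-one in 11am.

1pm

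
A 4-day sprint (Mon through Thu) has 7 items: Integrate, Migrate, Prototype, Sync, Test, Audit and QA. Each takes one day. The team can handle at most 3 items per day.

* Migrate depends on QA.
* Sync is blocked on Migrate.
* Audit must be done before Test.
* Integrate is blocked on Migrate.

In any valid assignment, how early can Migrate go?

Precedence pushes Migrate to at least Tue; downstream work caps Migrate at Wed.
Migrate at Tue is achievable: Test in Tue, Prototype in Mon, Audit in Mon, Integrate in Wed, QA in Mon, Migrate in Tue, Sync in Wed.

Tue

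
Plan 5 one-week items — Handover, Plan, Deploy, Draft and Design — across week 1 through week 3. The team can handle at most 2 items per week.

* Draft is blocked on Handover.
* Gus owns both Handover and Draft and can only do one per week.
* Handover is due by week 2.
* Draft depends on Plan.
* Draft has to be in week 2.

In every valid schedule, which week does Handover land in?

Handover's window is week 1–week 2.
Draft is fixed at week 2, and Handover can't share a week with Draft.
So Handover must be week 1.

week 1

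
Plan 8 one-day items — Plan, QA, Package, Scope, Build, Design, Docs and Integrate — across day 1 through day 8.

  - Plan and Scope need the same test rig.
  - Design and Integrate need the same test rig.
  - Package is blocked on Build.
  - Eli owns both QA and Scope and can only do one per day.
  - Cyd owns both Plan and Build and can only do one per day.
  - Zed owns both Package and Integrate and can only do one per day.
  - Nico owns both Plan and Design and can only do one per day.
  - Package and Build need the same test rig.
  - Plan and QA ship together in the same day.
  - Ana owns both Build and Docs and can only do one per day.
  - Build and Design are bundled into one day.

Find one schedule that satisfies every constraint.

Build in day 1, QA in day 2, Package in day 2, Scope in day 1, Design in day 1, Integrate in day 3, Plan in day 2, Docs in day 2

Checking: Build(day 1) before Package(day 2); QA(day 2) != Scope(day 1); Build(day 1) != Docs(day 2); Plan(day 2) != Build(day 1); Package(day 2) != Integrate(day 3); Design(day 1) != Integrate(day 3); Package(day 2) != Build(day 1); Plan(day 2) != Design(day 1); Plan(day 2) != Scope(day 1); Plan = QA = day 2; Build = Design = day 1.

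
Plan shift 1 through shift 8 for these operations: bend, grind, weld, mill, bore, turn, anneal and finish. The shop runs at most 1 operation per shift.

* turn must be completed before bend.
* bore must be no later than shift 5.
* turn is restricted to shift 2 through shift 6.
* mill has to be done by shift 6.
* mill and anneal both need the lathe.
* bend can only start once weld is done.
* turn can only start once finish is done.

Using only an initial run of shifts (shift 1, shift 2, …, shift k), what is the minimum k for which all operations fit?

8

The precedence chain requires at least 3 distinct shifts.
With at most 1 per shift and 8 operations, at least 8 shifts are needed.
8 works (last occupied shift: shift 8): for example finish -> shift 1; grind -> shift 7; weld -> shift 5; bore -> shift 3; bend -> shift 6; anneal -> shift 8; mill -> shift 4; turn -> shift 2.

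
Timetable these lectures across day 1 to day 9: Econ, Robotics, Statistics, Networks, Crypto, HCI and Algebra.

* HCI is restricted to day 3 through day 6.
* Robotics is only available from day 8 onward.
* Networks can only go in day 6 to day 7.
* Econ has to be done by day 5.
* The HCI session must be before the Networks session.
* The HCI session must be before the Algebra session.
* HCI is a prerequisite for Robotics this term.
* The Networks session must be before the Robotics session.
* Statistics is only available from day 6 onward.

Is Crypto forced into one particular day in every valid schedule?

Crypto can be day 1 (e.g. Robotics -> day 8, Crypto -> day 1, Algebra -> day 4, HCI -> day 3, Econ -> day 1, Networks -> day 6, Statistics -> day 6) or day 2 (e.g. Econ=day 1; Crypto=day 2; Statistics=day 6; Robotics=day 8; HCI=day 3; Algebra=day 4; Networks=day 6).

No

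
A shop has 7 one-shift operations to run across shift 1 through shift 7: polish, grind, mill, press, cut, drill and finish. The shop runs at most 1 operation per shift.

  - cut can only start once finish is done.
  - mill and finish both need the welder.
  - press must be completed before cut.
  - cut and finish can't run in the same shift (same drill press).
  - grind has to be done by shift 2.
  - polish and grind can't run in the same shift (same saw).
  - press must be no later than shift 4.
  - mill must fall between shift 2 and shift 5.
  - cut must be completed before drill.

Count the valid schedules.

Splitting on grind: it can be shift 1 (34), shift 2 (26). Listing each branch's schedules as (polish, mill, press, cut, drill, finish) by shift number:
grind=shift 1: (2,3,4,6,7,5) (2,4,3,6,7,5) (2,5,3,6,7,4) (2,5,4,6,7,3) (3,2,4,6,7,5) (3,4,2,6,7,5) (3,5,2,6,7,4) (3,5,4,6,7,2) (4,2,3,6,7,5) (4,3,2,6,7,5) (4,5,2,6,7,3) (4,5,3,6,7,2) (5,2,3,6,7,4) (5,2,4,6,7,3) (5,3,2,6,7,4) (5,3,4,6,7,2) (5,4,2,6,7,3) (5,4,3,6,7,2) (6,2,3,5,7,4) (6,2,4,5,7,3) (6,3,2,5,7,4) (6,3,4,5,7,2) (6,4,2,5,7,3) (6,4,3,5,7,2) (6,5,2,4,7,3) (6,5,3,4,7,2) (7,2,3,5,6,4) (7,2,4,5,6,3) (7,3,2,5,6,4) (7,3,4,5,6,2) (7,4,2,5,6,3) (7,4,3,5,6,2) (7,5,2,4,6,3) (7,5,3,4,6,2) — 34.
grind=shift 2: (1,3,4,6,7,5) (1,4,3,6,7,5) (1,5,3,6,7,4) (1,5,4,6,7,3) (3,4,1,6,7,5) (3,5,1,6,7,4) (3,5,4,6,7,1) (4,3,1,6,7,5) (4,5,1,6,7,3) (4,5,3,6,7,1) (5,3,1,6,7,4) (5,3,4,6,7,1) (5,4,1,6,7,3) (5,4,3,6,7,1) (6,3,1,5,7,4) (6,3,4,5,7,1) (6,4,1,5,7,3) (6,4,3,5,7,1) (6,5,1,4,7,3) (6,5,3,4,7,1) (7,3,1,5,6,4) (7,3,4,5,6,1) (7,4,1,5,6,3) (7,4,3,5,6,1) (7,5,1,4,6,3) (7,5,3,4,6,1) — 26.
Summing: 34 + 26 = 60.

60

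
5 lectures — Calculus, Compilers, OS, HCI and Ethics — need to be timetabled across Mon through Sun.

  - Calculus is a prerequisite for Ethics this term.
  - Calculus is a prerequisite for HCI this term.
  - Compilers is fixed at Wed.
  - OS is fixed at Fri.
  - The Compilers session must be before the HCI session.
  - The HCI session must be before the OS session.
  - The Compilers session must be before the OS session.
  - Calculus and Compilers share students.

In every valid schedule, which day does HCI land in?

Thu

Compilers is fixed at Wed and must come before HCI, so HCI is at least Thu.
OS is fixed at Fri and must come after HCI, so HCI is at most Thu.
So HCI must be Thu.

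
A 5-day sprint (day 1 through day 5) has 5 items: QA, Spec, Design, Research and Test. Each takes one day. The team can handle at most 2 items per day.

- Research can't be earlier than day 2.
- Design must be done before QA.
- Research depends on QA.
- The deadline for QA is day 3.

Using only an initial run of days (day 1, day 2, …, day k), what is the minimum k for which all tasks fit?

3 days

The precedence chain requires at least 3 distinct days.
With at most 2 per day and 5 tasks, at least 3 days are needed.
3 works (last occupied day: day 3): for example Research in day 3; Design in day 1; QA in day 2; Spec in day 1; Test in day 2.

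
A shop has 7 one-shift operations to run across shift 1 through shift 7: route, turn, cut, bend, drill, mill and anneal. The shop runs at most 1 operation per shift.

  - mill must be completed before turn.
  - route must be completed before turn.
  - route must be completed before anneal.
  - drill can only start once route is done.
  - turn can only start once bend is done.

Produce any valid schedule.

mill in shift 3; drill in shift 5; route in shift 1; bend in shift 2; turn in shift 4; anneal in shift 6; cut in shift 7

Checking: route(shift 1) before drill(shift 5); route(shift 1) before anneal(shift 6); route(shift 1) before turn(shift 4); bend(shift 2) before turn(shift 4); mill(shift 3) before turn(shift 4); max 1 per shift (cap 1).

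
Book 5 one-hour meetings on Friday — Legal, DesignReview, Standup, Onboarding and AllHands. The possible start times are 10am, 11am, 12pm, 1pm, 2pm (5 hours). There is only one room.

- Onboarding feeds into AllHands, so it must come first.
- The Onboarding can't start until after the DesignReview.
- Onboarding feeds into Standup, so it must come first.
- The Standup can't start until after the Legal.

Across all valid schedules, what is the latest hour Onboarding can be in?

12pm

Precedence pushes Onboarding to at least 11am; downstream work caps Onboarding at 1pm.
Onboarding at 12pm is achievable: Standup in 1pm; AllHands in 2pm; DesignReview in 11am; Legal in 10am; Onboarding in 12pm.
Nothing later works — the capacity limit rule out every hour after 12pm.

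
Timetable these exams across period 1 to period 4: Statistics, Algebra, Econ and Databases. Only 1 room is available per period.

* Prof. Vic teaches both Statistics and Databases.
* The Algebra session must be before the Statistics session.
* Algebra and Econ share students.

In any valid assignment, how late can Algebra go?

Downstream work caps Algebra at period 3.
Algebra at period 3 is achievable: Databases in period 2, Statistics in period 4, Algebra in period 3, Econ in period 1.

period 3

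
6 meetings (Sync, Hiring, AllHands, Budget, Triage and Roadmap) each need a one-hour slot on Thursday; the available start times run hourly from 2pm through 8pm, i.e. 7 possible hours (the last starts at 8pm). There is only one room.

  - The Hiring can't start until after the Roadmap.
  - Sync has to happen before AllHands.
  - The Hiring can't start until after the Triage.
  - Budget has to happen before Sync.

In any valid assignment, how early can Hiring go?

Precedence pushes Hiring to at least 3pm.
Hiring at 4pm is achievable: Budget in 5pm; Hiring in 4pm; Roadmap in 3pm; Sync in 6pm; AllHands in 7pm; Triage in 2pm.
Nothing earlier works — the capacity limit rule out every hour before 4pm.

4pm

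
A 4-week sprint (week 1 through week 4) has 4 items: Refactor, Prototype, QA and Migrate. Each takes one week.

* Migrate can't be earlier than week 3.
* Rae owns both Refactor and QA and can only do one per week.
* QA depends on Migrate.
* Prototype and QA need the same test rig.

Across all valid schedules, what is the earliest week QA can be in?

week 4

Precedence pushes QA to at least week 4.
QA at week 4 is achievable: Refactor -> week 1; Migrate -> week 3; QA -> week 4; Prototype -> week 1.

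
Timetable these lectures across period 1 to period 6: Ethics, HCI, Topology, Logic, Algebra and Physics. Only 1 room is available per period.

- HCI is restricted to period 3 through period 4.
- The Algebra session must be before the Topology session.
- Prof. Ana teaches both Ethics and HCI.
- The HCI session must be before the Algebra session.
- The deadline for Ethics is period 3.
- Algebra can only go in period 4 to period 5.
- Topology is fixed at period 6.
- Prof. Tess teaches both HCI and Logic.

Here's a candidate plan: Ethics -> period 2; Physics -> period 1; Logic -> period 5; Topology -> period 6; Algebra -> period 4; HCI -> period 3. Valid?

Valid

HCI is restricted to period 3 through period 4 — holds.
The HCI session must be before the Algebra session — holds.
Prof. Tess teaches both HCI and Logic — holds.
The Algebra session must be before the Topology session — holds.
Prof. Ana teaches both Ethics and HCI — holds.
The deadline for Ethics is period 3 — holds.
Topology is fixed at period 6 — holds.
Algebra can only go in period 4 to period 5 — holds.
Only 1 room is available per period — holds.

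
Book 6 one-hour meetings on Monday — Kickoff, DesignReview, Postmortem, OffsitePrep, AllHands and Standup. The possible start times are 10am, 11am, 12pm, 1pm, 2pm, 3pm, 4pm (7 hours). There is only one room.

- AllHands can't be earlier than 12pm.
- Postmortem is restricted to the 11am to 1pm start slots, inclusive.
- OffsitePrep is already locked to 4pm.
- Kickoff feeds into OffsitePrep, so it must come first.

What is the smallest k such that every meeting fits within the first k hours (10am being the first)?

The precedence chain requires at least 2 distinct hours.
With at most 1 per hour and 6 meetings, at least 6 hours are needed.
OffsitePrep can't be placed before 4pm — that is hour 7 counting from 10am — so the schedule must run through at least 7 hours.
7 works (last occupied hour: 4pm): for example AllHands in 12pm; Standup in 2pm; OffsitePrep in 4pm; Postmortem in 11am; Kickoff in 10am; DesignReview in 1pm.

7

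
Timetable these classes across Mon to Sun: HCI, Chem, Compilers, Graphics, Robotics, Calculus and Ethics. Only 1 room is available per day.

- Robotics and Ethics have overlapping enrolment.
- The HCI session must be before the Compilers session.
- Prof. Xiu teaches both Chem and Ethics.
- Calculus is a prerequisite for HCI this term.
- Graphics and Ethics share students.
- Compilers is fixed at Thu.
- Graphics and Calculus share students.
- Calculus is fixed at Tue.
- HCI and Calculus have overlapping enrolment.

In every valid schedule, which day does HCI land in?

Wed

Calculus is fixed at Tue and must come before HCI, so HCI is at least Wed.
Compilers is fixed at Thu and must come after HCI, so HCI is at most Wed.
So HCI must be Wed.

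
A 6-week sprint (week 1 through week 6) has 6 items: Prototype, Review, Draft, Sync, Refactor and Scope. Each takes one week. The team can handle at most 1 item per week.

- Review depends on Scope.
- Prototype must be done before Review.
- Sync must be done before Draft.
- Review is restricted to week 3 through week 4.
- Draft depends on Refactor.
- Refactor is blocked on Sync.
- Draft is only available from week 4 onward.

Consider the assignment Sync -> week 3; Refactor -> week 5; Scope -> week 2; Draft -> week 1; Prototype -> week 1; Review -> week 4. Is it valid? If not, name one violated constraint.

No — it violates: Draft is only available from week 4 onward

Sync must be done before Draft — violated.
Refactor is blocked on Sync — holds.
Draft depends on Refactor — violated.
The team can handle at most 1 item per week — violated.
Review depends on Scope — holds.
Review is restricted to week 3 through week 4 — holds.
Prototype must be done before Review — holds.
Draft is only available from week 4 onward — violated.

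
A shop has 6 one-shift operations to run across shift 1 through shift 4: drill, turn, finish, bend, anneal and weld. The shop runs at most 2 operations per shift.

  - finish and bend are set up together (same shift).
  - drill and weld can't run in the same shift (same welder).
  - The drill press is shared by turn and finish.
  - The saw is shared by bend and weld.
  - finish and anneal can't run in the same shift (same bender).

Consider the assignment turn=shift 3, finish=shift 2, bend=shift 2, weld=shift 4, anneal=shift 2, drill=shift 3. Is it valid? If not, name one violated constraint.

finish and anneal can't run in the same shift (same bender) — violated.
drill and weld can't run in the same shift (same welder) — holds.
The drill press is shared by turn and finish — holds.
finish and bend are set up together (same shift) — holds.
The shop runs at most 2 operations per shift — violated.
The saw is shared by bend and weld — holds.

No. finish and anneal can't run in the same shift (same bender) is not satisfied.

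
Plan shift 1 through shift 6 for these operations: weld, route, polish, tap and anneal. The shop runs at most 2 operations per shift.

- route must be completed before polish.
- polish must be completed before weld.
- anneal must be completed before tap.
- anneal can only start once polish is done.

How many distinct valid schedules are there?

Splitting on weld: it can be shift 3 (6), shift 4 (12), shift 5 (15), shift 6 (15). Listing each branch's schedules as (route, polish, tap, anneal) by shift number:
weld=shift 3: (1,2,4,3) (1,2,5,3) (1,2,5,4) (1,2,6,3) (1,2,6,4) (1,2,6,5) — 6.
weld=shift 4: (1,2,4,3) (1,2,5,3) (1,2,5,4) (1,2,6,3) (1,2,6,4) (1,2,6,5) (1,3,5,4) (1,3,6,4) (1,3,6,5) (2,3,5,4) (2,3,6,4) (2,3,6,5) — 12.
weld=shift 5: (1,2,4,3) (1,2,5,3) (1,2,5,4) (1,2,6,3) (1,2,6,4) (1,2,6,5) (1,3,5,4) (1,3,6,4) (1,3,6,5) (1,4,6,5) (2,3,5,4) (2,3,6,4) (2,3,6,5) (2,4,6,5) (3,4,6,5) — 15.
weld=shift 6: (1,2,4,3) (1,2,5,3) (1,2,5,4) (1,2,6,3) (1,2,6,4) (1,2,6,5) (1,3,5,4) (1,3,6,4) (1,3,6,5) (1,4,6,5) (2,3,5,4) (2,3,6,4) (2,3,6,5) (2,4,6,5) (3,4,6,5) — 15.
Summing: 6 + 12 + 15 + 15 = 48.

48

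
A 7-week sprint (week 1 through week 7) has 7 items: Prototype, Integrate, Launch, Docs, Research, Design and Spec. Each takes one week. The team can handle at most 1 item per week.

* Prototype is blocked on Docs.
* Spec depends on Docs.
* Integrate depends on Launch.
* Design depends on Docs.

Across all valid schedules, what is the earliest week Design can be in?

week 2

Precedence pushes Design to at least week 2.
Design at week 2 is achievable: Design -> week 2, Prototype -> week 3, Integrate -> week 5, Docs -> week 1, Spec -> week 6, Launch -> week 4, Research -> week 7.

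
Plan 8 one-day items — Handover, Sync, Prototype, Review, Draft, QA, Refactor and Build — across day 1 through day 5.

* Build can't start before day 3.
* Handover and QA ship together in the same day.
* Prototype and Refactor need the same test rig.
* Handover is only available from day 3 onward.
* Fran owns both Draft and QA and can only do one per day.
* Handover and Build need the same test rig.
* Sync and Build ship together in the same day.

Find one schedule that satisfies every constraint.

Draft -> day 1, Refactor -> day 2, Review -> day 1, Build -> day 4, Handover -> day 3, Sync -> day 4, Prototype -> day 1, QA -> day 3

Checking: Prototype(day 1) != Refactor(day 2); Draft(day 1) != QA(day 3); Handover(day 3) != Build(day 4); Sync = Build = day 4; Handover = QA = day 3; Build=day 4 in [day 3,day 5]; Handover=day 3 in [day 3,day 5].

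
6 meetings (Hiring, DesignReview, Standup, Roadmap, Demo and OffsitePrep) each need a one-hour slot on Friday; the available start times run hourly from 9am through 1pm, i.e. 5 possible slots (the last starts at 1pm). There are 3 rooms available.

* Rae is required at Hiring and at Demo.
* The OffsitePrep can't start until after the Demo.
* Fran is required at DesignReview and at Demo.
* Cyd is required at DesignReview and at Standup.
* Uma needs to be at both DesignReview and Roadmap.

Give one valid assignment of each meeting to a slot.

Standup in 9am, OffsitePrep in 10am, Demo in 9am, DesignReview in 10am, Hiring in 10am, Roadmap in 9am

Checking: Demo(9am) before OffsitePrep(10am); DesignReview(10am) != Roadmap(9am); DesignReview(10am) != Standup(9am); Hiring(10am) != Demo(9am); DesignReview(10am) != Demo(9am); max 3 per slot (cap 3).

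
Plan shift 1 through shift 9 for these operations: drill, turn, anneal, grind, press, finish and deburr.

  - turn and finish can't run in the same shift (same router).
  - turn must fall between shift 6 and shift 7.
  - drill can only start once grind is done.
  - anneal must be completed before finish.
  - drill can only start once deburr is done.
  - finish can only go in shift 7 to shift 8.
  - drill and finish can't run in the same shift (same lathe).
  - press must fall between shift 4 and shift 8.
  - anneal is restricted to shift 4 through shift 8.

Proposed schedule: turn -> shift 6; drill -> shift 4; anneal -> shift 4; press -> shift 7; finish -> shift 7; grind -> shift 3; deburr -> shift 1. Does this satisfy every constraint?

drill can only start once deburr is done — holds.
drill can only start once grind is done — holds.
finish can only go in shift 7 to shift 8 — holds.
drill and finish can't run in the same shift (same lathe) — holds.
turn and finish can't run in the same shift (same router) — holds.
anneal must be completed before finish — holds.
turn must fall between shift 6 and shift 7 — holds.
press must fall between shift 4 and shift 8 — holds.
anneal is restricted to shift 4 through shift 8 — holds.

Yes, all constraints hold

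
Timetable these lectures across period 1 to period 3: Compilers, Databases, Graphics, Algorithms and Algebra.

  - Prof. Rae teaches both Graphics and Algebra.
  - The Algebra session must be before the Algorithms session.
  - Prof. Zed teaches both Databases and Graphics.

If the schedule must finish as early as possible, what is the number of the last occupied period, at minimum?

2

The precedence chain requires at least 2 distinct periods.
2 works (last occupied period: period 2): for example Databases -> period 1; Algebra -> period 1; Graphics -> period 2; Compilers -> period 1; Algorithms -> period 2.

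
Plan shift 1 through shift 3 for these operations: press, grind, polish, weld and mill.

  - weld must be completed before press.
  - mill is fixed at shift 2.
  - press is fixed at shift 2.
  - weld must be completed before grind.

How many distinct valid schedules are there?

Splitting on grind: it can be shift 2 (3), shift 3 (3). Listing each branch's schedules as (press, polish, weld, mill) by shift number:
grind=shift 2: (2,1,1,2) (2,2,1,2) (2,3,1,2) — 3.
grind=shift 3: (2,1,1,2) (2,2,1,2) (2,3,1,2) — 3.
Summing: 3 + 3 = 6.

6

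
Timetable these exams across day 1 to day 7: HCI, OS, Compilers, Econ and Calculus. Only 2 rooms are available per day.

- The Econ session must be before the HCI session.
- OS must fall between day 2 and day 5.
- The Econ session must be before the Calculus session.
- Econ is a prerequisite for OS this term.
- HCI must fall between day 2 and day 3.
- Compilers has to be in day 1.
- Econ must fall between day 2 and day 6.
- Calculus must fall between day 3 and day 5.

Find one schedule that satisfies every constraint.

OS in day 4, Calculus in day 3, Compilers in day 1, HCI in day 3, Econ in day 2

Checking: Econ(day 2) before Calculus(day 3); Econ(day 2) before OS(day 4); Econ(day 2) before HCI(day 3); Calculus=day 3 in [day 3,day 5]; Econ=day 2 in [day 2,day 6]; OS=day 4 in [day 2,day 5]; HCI=day 3 in [day 2,day 3]; Compilers=day 1 in [day 1,day 1]; max 2 per day (cap 2).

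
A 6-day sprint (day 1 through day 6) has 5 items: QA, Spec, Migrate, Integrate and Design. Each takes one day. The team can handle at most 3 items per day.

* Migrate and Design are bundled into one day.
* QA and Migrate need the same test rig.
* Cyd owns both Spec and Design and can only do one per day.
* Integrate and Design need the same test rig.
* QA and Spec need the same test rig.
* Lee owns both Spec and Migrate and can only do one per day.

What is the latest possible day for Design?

Design at day 6 is achievable: Migrate -> day 6; QA -> day 1; Spec -> day 2; Design -> day 6; Integrate -> day 1.

day 6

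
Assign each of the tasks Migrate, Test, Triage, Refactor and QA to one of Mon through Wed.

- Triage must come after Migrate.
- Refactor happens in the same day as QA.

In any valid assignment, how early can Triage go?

Tue

Precedence pushes Triage to at least Tue.
Triage at Tue is achievable: Refactor -> Mon; Test -> Mon; Triage -> Tue; QA -> Mon; Migrate -> Mon.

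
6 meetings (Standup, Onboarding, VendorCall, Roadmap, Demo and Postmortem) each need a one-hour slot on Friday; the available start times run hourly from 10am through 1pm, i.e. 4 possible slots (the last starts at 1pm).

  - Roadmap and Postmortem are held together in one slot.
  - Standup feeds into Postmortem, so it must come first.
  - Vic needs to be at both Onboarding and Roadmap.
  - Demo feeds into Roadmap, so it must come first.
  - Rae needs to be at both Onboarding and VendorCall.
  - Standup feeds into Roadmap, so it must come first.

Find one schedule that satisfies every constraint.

Demo=10am, VendorCall=11am, Standup=10am, Onboarding=10am, Postmortem=11am, Roadmap=11am

Checking: Standup(10am) before Roadmap(11am); Demo(10am) before Roadmap(11am); Standup(10am) before Postmortem(11am); Onboarding(10am) != Roadmap(11am); Onboarding(10am) != VendorCall(11am); Roadmap = Postmortem = 11am.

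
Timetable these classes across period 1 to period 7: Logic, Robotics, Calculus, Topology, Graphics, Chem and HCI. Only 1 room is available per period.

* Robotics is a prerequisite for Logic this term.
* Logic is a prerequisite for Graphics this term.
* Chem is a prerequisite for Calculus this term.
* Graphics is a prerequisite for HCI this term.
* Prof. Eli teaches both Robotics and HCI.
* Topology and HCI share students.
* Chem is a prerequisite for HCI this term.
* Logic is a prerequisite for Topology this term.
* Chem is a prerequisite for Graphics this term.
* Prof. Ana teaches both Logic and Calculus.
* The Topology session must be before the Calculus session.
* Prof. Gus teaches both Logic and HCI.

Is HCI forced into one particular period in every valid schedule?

HCI can be period 5 (e.g. Chem -> period 3, Calculus -> period 7, Logic -> period 2, Topology -> period 6, Graphics -> period 4, HCI -> period 5, Robotics -> period 1) or period 6 (e.g. Calculus -> period 7; Chem -> period 3; Topology -> period 5; Logic -> period 2; HCI -> period 6; Graphics -> period 4; Robotics -> period 1).

No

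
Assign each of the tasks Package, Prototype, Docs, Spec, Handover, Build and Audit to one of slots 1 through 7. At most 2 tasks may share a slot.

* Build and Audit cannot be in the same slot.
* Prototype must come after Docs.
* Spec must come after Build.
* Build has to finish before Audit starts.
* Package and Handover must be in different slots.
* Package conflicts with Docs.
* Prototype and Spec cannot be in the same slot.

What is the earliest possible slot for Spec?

Precedence pushes Spec to at least 2.
Spec at 2 is achievable: Handover in 4; Build in 1; Docs in 1; Audit in 2; Package in 3; Spec in 2; Prototype in 3.

2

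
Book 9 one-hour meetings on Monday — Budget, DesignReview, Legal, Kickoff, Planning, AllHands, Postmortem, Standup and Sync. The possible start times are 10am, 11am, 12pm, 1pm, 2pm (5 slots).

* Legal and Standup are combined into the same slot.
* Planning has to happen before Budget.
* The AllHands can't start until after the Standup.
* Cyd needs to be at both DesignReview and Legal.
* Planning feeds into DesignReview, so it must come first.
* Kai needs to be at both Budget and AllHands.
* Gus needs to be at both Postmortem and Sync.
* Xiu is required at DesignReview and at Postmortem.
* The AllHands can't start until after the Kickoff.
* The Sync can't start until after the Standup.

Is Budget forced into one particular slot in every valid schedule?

Budget can be 11am (e.g. Sync in 11am; AllHands in 12pm; Kickoff in 10am; DesignReview in 11am; Planning in 10am; Legal in 10am; Postmortem in 10am; Budget in 11am; Standup in 10am) or 12pm (e.g. Budget=12pm; Planning=10am; DesignReview=11am; Standup=10am; Legal=10am; Kickoff=10am; Postmortem=10am; Sync=11am; AllHands=11am).

No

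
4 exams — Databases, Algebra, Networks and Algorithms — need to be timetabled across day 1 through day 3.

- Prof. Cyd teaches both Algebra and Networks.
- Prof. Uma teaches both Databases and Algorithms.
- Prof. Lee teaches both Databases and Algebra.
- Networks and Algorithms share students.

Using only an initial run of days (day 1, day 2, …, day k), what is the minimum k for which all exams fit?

Could 1 day be enough, i.e. nothing placed later than day 1? No: Networks can't share with Algebra (day 1) → nothing is left.
So 1 day is not enough.
2 works (last occupied day: day 2): for example Networks=day 1, Databases=day 1, Algorithms=day 2, Algebra=day 2.

2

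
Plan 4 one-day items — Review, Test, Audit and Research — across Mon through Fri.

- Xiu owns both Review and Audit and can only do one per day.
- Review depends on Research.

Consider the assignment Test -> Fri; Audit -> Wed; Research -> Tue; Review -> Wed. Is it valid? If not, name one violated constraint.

No — it violates: Xiu owns both Review and Audit and can only do one per day

Xiu owns both Review and Audit and can only do one per day — violated.
Review depends on Research — holds.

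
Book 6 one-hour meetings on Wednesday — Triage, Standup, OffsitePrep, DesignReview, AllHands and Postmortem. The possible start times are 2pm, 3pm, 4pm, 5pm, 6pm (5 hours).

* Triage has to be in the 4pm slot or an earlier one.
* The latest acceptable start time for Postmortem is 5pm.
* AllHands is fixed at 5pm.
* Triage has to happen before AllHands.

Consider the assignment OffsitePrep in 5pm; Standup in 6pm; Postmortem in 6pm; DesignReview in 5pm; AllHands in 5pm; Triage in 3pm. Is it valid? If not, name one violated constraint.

Triage has to be in the 4pm slot or an earlier one — holds.
AllHands is fixed at 5pm — holds.
The latest acceptable start time for Postmortem is 5pm — violated.
Triage has to happen before AllHands — holds.

Invalid. The latest acceptable start time for Postmortem is 5pm.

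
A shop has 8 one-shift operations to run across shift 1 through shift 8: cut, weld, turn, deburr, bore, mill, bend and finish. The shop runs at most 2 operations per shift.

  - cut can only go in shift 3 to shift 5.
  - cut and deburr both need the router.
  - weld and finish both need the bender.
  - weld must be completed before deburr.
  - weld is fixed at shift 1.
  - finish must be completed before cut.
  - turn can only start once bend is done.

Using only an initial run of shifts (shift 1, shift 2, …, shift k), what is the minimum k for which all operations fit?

The precedence chain requires at least 2 distinct shifts.
With at most 2 per shift and 8 operations, at least 4 shifts are needed.
cut can't be placed before shift 3, so the schedule must run through at least shift 3.
4 works (last occupied shift: shift 4): for example turn=shift 2, cut=shift 3, bore=shift 3, deburr=shift 4, finish=shift 2, mill=shift 4, bend=shift 1, weld=shift 1.

4 shifts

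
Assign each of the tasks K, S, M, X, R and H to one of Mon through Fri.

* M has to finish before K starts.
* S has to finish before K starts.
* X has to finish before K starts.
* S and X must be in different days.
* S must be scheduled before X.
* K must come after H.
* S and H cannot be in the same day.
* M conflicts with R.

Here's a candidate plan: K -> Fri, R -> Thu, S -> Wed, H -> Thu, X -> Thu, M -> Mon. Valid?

Yes

X has to finish before K starts — holds.
M conflicts with R — holds.
S has to finish before K starts — holds.
K must come after H — holds.
S and H cannot be in the same day — holds.
S and X must be in different days — holds.
M has to finish before K starts — holds.
S must be scheduled before X — holds.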